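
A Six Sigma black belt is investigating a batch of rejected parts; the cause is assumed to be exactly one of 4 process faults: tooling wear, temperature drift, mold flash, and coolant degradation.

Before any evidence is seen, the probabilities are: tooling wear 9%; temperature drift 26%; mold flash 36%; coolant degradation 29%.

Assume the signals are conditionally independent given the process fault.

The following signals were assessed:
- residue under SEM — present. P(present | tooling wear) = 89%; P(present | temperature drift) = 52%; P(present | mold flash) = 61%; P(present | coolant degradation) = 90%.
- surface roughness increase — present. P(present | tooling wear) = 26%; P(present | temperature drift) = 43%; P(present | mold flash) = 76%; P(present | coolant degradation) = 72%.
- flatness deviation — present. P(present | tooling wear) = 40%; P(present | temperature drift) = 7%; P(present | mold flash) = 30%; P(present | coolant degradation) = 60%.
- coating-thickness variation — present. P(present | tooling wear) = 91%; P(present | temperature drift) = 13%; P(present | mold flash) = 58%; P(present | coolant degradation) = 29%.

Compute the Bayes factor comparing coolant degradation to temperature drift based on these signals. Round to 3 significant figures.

Take the product of per-signal likelihoods under each hypothesis, then divide.
  coolant degradation: 0.90 × 0.72 × 0.60 × 0.29 = 0.11275
  temperature drift: 0.52 × 0.43 × 0.07 × 0.13 = 0.0020348
Bayes factor = 0.11275 / 0.0020348 ≈ 55.4

55.4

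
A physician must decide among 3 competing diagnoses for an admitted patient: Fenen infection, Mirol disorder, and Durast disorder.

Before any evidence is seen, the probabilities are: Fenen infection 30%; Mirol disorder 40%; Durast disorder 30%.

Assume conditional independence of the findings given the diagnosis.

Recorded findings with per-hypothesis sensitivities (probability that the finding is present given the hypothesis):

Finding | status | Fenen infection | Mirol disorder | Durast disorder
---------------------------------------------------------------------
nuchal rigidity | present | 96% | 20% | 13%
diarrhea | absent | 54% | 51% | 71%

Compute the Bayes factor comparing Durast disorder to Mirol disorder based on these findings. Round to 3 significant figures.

Take the product of per-finding likelihoods under each hypothesis (using 1 − P(present | H) for each absent finding), then divide.
  Durast disorder: 0.13 × (1 − 0.71) = 0.0377
  Mirol disorder: 0.20 × (1 − 0.51) = 0.098
Bayes factor = 0.0377 / 0.098 ≈ 0.385

0.385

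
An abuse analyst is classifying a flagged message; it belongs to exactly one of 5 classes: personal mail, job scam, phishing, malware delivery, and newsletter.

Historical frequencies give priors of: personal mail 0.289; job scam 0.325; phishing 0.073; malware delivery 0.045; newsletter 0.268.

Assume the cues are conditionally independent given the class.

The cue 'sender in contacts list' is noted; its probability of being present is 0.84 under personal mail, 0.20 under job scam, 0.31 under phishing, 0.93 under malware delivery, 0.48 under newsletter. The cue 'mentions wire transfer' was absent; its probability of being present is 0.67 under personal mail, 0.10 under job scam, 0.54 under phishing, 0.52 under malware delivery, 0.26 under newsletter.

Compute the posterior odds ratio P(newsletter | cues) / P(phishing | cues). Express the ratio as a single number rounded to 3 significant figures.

Posterior odds equal prior odds times the likelihood ratio; only the two competing hypotheses matter (using 1 − P(present | H) for each absent cue).
  newsletter: 0.268 × 0.48 × (1 − 0.26) = 0.095194
  phishing: 0.073 × 0.31 × (1 − 0.54) = 0.01041
Odds(newsletter : phishing) = 0.095194 / 0.01041 ≈ 9.14.

9.14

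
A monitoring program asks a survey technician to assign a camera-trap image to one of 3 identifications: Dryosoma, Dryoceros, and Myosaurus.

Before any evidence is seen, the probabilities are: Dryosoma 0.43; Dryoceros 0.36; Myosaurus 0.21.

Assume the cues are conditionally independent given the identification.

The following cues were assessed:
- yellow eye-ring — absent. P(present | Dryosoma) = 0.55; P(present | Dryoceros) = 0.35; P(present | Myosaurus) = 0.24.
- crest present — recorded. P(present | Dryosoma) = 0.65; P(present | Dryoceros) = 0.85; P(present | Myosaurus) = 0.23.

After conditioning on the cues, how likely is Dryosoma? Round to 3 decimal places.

By Bayes' rule with conditional independence, the unnormalized weight for each hypothesis is prior × ∏ likelihoods (using 1 − P(present | H) for each absent cue):
  Dryosoma: 0.43 × (1 − 0.55) × 0.65 = 0.12577
  Dryoceros: 0.36 × (1 − 0.35) × 0.85 = 0.1989
  Myosaurus: 0.21 × (1 − 0.24) × 0.23 = 0.036708
The unnormalized weights sum to 0.36138.
P(Dryosoma | evidence) = 0.12577 / 0.36138 ≈ 0.348.

0.348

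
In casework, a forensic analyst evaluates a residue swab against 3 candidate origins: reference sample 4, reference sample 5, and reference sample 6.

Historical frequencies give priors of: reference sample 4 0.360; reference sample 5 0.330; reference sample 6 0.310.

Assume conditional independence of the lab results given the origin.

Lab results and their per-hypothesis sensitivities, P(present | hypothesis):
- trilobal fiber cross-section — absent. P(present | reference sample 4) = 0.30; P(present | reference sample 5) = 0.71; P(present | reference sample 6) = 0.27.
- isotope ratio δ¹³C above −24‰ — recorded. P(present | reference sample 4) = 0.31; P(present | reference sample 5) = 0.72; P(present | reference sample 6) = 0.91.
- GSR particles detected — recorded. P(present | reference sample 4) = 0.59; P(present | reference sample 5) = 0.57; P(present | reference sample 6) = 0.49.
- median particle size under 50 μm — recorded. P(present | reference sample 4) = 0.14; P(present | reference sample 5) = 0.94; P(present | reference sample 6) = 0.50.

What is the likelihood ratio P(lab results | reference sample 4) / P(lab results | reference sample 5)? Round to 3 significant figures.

Joint likelihood of the lab result pattern under each hypothesis (using 1 − P(present | H) for each absent lab result):
  reference sample 4: (1 − 0.30) × 0.31 × 0.59 × 0.14 = 0.017924
  reference sample 5: (1 − 0.71) × 0.72 × 0.57 × 0.94 = 0.11188
Bayes factor = 0.017924 / 0.11188 ≈ 0.160

0.160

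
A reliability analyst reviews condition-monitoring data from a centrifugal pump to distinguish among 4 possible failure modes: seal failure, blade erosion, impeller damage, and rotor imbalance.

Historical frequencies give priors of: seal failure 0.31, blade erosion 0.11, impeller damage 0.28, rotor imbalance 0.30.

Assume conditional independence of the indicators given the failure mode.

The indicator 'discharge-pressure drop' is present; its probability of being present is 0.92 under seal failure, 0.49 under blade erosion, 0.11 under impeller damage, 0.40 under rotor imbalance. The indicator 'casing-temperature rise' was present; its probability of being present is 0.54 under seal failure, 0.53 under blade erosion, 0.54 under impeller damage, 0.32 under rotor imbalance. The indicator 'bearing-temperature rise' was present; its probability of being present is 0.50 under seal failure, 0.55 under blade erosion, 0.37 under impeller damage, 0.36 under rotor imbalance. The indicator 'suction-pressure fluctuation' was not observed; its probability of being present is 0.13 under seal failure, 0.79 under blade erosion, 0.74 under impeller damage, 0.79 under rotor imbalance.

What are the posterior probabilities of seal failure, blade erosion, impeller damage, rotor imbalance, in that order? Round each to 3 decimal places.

0.896, 0.044, 0.021, 0.039

By Bayes' rule with conditional independence, the unnormalized weight for each hypothesis is prior × ∏ likelihoods (using 1 − P(present | H) for each absent indicator):
  seal failure: 0.31 × 0.92 × 0.54 × 0.50 × (1 − 0.13) = 0.066993
  blade erosion: 0.11 × 0.49 × 0.53 × 0.55 × (1 − 0.79) = 0.0032995
  impeller damage: 0.28 × 0.11 × 0.54 × 0.37 × (1 − 0.74) = 0.0016
  rotor imbalance: 0.30 × 0.40 × 0.32 × 0.36 × (1 − 0.79) = 0.002903
The unnormalized weights sum to 0.074796.
P(seal failure | evidence) = 0.066993 / 0.074796 ≈ 0.896
P(blade erosion | evidence) = 0.0032995 / 0.074796 ≈ 0.044
P(impeller damage | evidence) = 0.0016 / 0.074796 ≈ 0.021
P(rotor imbalance | evidence) = 0.002903 / 0.074796 ≈ 0.039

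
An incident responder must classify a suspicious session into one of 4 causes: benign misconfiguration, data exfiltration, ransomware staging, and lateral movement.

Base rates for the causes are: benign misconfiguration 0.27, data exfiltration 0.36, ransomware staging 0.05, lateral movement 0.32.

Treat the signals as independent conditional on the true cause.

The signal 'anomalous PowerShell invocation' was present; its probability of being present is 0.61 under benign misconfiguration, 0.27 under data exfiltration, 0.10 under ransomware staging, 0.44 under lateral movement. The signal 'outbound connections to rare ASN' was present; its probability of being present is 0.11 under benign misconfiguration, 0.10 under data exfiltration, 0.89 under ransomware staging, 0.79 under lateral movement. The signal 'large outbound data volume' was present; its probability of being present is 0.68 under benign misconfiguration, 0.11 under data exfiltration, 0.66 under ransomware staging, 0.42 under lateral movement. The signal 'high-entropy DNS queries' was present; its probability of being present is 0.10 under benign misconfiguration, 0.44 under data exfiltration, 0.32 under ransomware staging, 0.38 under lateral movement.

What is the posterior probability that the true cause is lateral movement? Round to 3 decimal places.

0.870

For each hypothesis, the unnormalized posterior weight is prior × product of the signal likelihoods:
  benign misconfiguration: 0.27 × 0.61 × 0.11 × 0.68 × 0.10 = 0.001232
  data exfiltration: 0.36 × 0.27 × 0.10 × 0.11 × 0.44 = 0.00047045
  ransomware staging: 0.05 × 0.10 × 0.89 × 0.66 × 0.32 = 0.00093984
  lateral movement: 0.32 × 0.44 × 0.79 × 0.42 × 0.38 = 0.017753
Marginal likelihood of the evidence = 0.020395.
P(lateral movement | evidence) = 0.017753 / 0.020395 ≈ 0.870.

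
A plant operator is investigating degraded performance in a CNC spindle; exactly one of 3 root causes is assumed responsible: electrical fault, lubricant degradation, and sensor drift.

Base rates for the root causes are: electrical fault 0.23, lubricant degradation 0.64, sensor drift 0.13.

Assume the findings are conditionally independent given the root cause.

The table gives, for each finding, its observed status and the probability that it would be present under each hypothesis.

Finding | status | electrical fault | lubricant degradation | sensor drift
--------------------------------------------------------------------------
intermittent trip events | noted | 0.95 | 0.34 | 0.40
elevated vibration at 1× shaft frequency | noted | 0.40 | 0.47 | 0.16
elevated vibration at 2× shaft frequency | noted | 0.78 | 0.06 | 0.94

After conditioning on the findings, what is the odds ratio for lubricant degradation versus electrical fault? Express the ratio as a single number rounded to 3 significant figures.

Posterior odds equal prior odds times the likelihood ratio; only the two competing hypotheses matter.
  lubricant degradation: 0.64 × 0.34 × 0.47 × 0.06 = 0.0061363
  electrical fault: 0.23 × 0.95 × 0.40 × 0.78 = 0.068172
Odds(lubricant degradation : electrical fault) = 0.0061363 / 0.068172 ≈ 0.0900.

0.0900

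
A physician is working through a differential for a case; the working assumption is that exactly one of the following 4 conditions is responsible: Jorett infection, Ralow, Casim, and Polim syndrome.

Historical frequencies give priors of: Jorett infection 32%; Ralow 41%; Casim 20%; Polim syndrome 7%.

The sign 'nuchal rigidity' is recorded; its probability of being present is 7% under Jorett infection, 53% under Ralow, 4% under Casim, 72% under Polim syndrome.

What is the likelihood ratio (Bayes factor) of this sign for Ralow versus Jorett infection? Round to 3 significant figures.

7.57

The Bayes factor is the ratio of the two likelihoods.
  Ralow: 0.53
  Jorett infection: 0.07
Bayes factor = 0.53 / 0.07 ≈ 7.57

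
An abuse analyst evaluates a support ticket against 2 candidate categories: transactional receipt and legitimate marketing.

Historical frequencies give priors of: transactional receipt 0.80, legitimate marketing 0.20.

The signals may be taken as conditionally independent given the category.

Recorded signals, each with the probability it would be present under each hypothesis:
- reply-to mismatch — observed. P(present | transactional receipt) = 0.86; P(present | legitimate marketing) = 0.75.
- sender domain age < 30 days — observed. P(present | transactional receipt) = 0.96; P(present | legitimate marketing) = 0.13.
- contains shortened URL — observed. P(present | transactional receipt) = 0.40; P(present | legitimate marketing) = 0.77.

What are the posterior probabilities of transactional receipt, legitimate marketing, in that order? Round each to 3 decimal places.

0.946, 0.054

For each hypothesis, the unnormalized posterior weight is prior × product of the signal likelihoods:
  transactional receipt: 0.80 × 0.86 × 0.96 × 0.40 = 0.26419
  legitimate marketing: 0.20 × 0.75 × 0.13 × 0.77 = 0.015015
The unnormalized weights sum to 0.27921.
P(transactional receipt | evidence) = 0.26419 / 0.27921 ≈ 0.946
P(legitimate marketing | evidence) = 0.015015 / 0.27921 ≈ 0.054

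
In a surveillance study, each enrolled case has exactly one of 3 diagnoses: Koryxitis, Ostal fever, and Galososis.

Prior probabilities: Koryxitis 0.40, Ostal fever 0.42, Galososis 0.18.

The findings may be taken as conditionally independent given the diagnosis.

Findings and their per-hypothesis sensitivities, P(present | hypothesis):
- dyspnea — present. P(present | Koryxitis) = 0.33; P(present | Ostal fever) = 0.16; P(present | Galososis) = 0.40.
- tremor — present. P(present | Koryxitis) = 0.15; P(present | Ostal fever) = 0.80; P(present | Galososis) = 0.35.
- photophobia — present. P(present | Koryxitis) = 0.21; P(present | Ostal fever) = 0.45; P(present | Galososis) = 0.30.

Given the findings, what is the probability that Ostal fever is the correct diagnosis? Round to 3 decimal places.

For each hypothesis, the unnormalized posterior weight is prior × product of the finding likelihoods:
  Koryxitis: 0.40 × 0.33 × 0.15 × 0.21 = 0.004158
  Ostal fever: 0.42 × 0.16 × 0.80 × 0.45 = 0.024192
  Galososis: 0.18 × 0.40 × 0.35 × 0.30 = 0.00756
Normalizing constant Z = 0.004158 + 0.024192 + 0.00756 = 0.03591.
P(Ostal fever | evidence) = 0.024192 / 0.03591 ≈ 0.674.

0.674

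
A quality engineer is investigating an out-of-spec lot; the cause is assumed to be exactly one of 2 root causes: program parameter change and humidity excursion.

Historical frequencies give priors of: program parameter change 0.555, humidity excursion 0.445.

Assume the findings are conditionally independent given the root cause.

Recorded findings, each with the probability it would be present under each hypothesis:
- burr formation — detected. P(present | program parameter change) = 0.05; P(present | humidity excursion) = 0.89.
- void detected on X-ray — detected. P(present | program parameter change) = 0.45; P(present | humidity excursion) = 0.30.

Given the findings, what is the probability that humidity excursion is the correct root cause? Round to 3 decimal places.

0.905

By Bayes' rule with conditional independence, the unnormalized weight for each hypothesis is prior × ∏ likelihoods:
  program parameter change: 0.555 × 0.05 × 0.45 = 0.012488
  humidity excursion: 0.445 × 0.89 × 0.30 = 0.11882
Normalizing constant Z = 0.012488 + 0.11882 = 0.1313.
P(humidity excursion | evidence) = 0.11882 / 0.1313 ≈ 0.905.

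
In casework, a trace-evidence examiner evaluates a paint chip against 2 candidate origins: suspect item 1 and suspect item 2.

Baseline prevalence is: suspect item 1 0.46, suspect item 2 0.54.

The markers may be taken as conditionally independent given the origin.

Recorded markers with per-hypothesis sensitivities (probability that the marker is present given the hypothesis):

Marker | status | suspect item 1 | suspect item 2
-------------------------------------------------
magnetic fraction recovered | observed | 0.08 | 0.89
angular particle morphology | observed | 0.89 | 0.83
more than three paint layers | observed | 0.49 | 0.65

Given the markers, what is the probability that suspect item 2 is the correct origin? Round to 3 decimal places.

0.942

For each hypothesis, the unnormalized posterior weight is prior × product of the marker likelihoods:
  suspect item 1: 0.46 × 0.08 × 0.89 × 0.49 = 0.016048
  suspect item 2: 0.54 × 0.89 × 0.83 × 0.65 = 0.25928
Marginal likelihood of the evidence = 0.27533.
P(suspect item 2 | evidence) = 0.25928 / 0.27533 ≈ 0.942.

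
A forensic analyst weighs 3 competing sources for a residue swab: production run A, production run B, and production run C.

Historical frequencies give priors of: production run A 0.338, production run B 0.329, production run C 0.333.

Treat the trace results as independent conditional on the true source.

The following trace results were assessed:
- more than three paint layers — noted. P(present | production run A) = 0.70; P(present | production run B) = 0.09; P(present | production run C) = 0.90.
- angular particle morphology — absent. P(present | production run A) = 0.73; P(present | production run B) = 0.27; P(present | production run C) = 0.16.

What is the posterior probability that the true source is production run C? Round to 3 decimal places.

For each hypothesis, the unnormalized posterior weight is prior × product of the trace result likelihoods (using 1 − P(present | H) for each absent trace result):
  production run A: 0.338 × 0.70 × (1 − 0.73) = 0.063882
  production run B: 0.329 × 0.09 × (1 − 0.27) = 0.021615
  production run C: 0.333 × 0.90 × (1 − 0.16) = 0.25175
Normalizing constant Z = 0.063882 + 0.021615 + 0.25175 = 0.33725.
P(production run C | evidence) = 0.25175 / 0.33725 ≈ 0.746.

0.746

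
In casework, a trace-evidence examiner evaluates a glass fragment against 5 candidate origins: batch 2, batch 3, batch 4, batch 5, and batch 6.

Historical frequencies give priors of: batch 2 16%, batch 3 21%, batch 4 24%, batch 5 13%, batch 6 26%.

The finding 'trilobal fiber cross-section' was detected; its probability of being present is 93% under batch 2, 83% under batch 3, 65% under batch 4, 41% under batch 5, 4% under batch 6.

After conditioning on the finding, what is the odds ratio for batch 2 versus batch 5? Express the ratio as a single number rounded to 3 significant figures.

The normalizing constant cancels in an odds ratio, so compute prior × likelihood for the two hypotheses only:
  batch 2: 0.16 × 0.93 = 0.1488
  batch 5: 0.13 × 0.41 = 0.0533
Odds(batch 2 : batch 5) = 0.1488 / 0.0533 ≈ 2.79.

2.79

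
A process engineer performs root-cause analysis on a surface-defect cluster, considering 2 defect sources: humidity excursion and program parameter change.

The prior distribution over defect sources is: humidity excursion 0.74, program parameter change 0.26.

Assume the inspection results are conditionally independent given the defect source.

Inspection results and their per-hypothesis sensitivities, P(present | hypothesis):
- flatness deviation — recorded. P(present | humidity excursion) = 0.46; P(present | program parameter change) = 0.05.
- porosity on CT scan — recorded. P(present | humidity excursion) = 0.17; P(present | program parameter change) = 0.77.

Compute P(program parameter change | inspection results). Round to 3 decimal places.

0.147

For each hypothesis, the unnormalized posterior weight is prior × product of the inspection result likelihoods:
  humidity excursion: 0.74 × 0.46 × 0.17 = 0.057868
  program parameter change: 0.26 × 0.05 × 0.77 = 0.01001
Normalizing constant Z = 0.057868 + 0.01001 = 0.067878.
P(program parameter change | evidence) = 0.01001 / 0.067878 ≈ 0.147.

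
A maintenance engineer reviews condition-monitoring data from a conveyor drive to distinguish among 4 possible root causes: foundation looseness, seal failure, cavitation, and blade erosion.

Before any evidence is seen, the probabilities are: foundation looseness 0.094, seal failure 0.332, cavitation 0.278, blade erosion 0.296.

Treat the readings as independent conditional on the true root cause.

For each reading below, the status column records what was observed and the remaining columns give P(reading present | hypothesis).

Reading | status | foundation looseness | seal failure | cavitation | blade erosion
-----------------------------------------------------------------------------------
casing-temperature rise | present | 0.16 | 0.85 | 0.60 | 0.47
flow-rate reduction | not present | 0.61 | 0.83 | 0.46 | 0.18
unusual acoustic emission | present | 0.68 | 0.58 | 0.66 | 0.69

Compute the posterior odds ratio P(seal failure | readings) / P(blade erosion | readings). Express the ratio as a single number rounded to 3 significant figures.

0.353

Posterior odds equal prior odds times the likelihood ratio; only the two competing hypotheses matter (using 1 − P(present | H) for each absent reading).
  seal failure: 0.332 × 0.85 × (1 − 0.83) × 0.58 = 0.027825
  blade erosion: 0.296 × 0.47 × (1 − 0.18) × 0.69 = 0.078714
Odds(seal failure : blade erosion) = 0.027825 / 0.078714 ≈ 0.353.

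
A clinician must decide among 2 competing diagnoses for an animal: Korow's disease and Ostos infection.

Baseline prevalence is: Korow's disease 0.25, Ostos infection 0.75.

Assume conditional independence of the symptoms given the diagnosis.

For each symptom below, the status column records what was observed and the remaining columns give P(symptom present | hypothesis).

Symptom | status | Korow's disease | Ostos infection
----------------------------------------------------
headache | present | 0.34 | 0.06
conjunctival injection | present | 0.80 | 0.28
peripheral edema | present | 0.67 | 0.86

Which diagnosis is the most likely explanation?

By Bayes' rule with conditional independence, the unnormalized weight for each hypothesis is prior × ∏ likelihoods:
  Korow's disease: 0.25 × 0.34 × 0.80 × 0.67 = 0.04556
  Ostos infection: 0.75 × 0.06 × 0.28 × 0.86 = 0.010836
Normalizing constant Z = 0.04556 + 0.010836 = 0.056396.
P(Korow's disease | evidence) ≈ 0.04556 / 0.056396 ≈ 0.808
P(Ostos infection | evidence) ≈ 0.010836 / 0.056396 ≈ 0.192
The largest is 0.808, so Korow's disease is most probable.

Korow's disease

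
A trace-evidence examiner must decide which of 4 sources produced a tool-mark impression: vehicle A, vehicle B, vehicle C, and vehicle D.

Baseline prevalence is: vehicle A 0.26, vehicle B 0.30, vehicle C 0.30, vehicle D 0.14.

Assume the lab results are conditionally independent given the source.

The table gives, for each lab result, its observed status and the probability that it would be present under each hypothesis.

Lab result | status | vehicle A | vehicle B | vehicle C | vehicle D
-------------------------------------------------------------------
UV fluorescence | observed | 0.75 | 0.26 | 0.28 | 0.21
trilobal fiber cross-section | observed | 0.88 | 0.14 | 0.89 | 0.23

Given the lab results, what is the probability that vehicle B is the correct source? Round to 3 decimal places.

0.041

Multiply each prior by the joint likelihood of the lab result pattern:
  vehicle A: 0.26 × 0.75 × 0.88 = 0.1716
  vehicle B: 0.30 × 0.26 × 0.14 = 0.01092
  vehicle C: 0.30 × 0.28 × 0.89 = 0.07476
  vehicle D: 0.14 × 0.21 × 0.23 = 0.006762
Marginal likelihood of the evidence = 0.26404.
P(vehicle B | evidence) = 0.01092 / 0.26404 ≈ 0.041.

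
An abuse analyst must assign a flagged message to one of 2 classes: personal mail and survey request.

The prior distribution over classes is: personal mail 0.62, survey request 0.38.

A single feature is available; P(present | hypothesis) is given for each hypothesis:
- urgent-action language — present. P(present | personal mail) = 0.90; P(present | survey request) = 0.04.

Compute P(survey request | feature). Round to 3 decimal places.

For each hypothesis, the unnormalized posterior weight is prior × likelihood:
  personal mail: 0.62 × 0.90 = 0.558
  survey request: 0.38 × 0.04 = 0.0152
Normalizing constant Z = 0.558 + 0.0152 = 0.5732.
P(survey request | evidence) = 0.0152 / 0.5732 ≈ 0.027.

0.027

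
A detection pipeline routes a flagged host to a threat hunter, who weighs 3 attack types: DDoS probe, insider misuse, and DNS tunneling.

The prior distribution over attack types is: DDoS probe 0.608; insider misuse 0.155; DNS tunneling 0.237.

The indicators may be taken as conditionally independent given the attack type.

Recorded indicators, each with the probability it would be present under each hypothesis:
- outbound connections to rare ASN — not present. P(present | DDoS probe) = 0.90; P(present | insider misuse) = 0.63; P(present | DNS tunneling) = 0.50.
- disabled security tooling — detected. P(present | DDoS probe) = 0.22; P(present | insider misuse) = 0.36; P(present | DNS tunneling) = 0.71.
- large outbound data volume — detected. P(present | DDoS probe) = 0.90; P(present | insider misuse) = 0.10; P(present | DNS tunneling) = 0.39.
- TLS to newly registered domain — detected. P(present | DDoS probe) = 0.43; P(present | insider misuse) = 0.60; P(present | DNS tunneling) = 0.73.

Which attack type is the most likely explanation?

For each hypothesis, the unnormalized posterior weight is prior × product of the indicator likelihoods (using 1 − P(present | H) for each absent indicator):
  DDoS probe: 0.608 × (1 − 0.90) × 0.22 × 0.90 × 0.43 = 0.0051765
  insider misuse: 0.155 × (1 − 0.63) × 0.36 × 0.10 × 0.60 = 0.0012388
  DNS tunneling: 0.237 × (1 − 0.50) × 0.71 × 0.39 × 0.73 = 0.023953
The unnormalized weights sum to 0.030369.
P(DDoS probe | evidence) ≈ 0.0051765 / 0.030369 ≈ 0.170
P(insider misuse | evidence) ≈ 0.0012388 / 0.030369 ≈ 0.041
P(DNS tunneling | evidence) ≈ 0.023953 / 0.030369 ≈ 0.789
The largest is 0.789, so DNS tunneling is most probable.

DNS tunneling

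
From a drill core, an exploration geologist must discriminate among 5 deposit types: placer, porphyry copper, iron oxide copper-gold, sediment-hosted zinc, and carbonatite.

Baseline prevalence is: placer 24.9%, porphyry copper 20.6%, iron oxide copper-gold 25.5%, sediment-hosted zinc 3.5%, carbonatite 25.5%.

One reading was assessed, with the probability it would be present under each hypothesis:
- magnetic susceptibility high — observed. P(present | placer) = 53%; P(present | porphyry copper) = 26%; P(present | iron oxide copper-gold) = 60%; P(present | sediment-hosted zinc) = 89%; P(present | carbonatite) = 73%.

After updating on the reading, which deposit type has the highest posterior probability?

carbonatite

For each hypothesis, the unnormalized posterior weight is prior × likelihood:
  placer: 0.249 × 0.53 = 0.13197
  porphyry copper: 0.206 × 0.26 = 0.05356
  iron oxide copper-gold: 0.255 × 0.60 = 0.153
  sediment-hosted zinc: 0.035 × 0.89 = 0.03115
  carbonatite: 0.255 × 0.73 = 0.18615
Normalizing constant Z = 0.13197 + 0.05356 + 0.153 + 0.03115 + 0.18615 = 0.55583.
P(placer | evidence) ≈ 0.13197 / 0.55583 ≈ 0.237
P(porphyry copper | evidence) ≈ 0.05356 / 0.55583 ≈ 0.096
P(iron oxide copper-gold | evidence) ≈ 0.153 / 0.55583 ≈ 0.275
P(sediment-hosted zinc | evidence) ≈ 0.03115 / 0.55583 ≈ 0.056
P(carbonatite | evidence) ≈ 0.18615 / 0.55583 ≈ 0.335
The largest is 0.335, so carbonatite is most probable.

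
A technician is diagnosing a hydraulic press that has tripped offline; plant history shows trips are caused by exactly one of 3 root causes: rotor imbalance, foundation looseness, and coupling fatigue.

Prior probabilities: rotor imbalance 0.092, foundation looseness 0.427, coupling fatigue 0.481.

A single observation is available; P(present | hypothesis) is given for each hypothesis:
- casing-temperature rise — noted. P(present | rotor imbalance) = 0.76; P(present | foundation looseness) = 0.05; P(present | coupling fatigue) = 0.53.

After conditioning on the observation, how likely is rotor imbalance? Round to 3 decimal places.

Multiply each prior by the likelihood of the observation:
  rotor imbalance: 0.092 × 0.76 = 0.06992
  foundation looseness: 0.427 × 0.05 = 0.02135
  coupling fatigue: 0.481 × 0.53 = 0.25493
Normalizing constant Z = 0.06992 + 0.02135 + 0.25493 = 0.3462.
P(rotor imbalance | evidence) = 0.06992 / 0.3462 ≈ 0.202.

0.202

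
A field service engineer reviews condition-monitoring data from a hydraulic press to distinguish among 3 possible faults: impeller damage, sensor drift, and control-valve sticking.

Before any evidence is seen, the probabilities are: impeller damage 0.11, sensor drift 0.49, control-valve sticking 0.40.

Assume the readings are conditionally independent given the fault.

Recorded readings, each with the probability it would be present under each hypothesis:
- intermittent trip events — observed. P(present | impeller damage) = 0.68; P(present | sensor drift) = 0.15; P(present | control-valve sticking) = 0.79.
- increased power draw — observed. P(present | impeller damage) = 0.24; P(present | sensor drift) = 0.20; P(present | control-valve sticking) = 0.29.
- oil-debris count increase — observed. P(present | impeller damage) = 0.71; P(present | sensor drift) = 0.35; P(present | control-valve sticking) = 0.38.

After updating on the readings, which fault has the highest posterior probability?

Multiply each prior by the joint likelihood of the reading pattern:
  impeller damage: 0.11 × 0.68 × 0.24 × 0.71 = 0.012746
  sensor drift: 0.49 × 0.15 × 0.20 × 0.35 = 0.005145
  control-valve sticking: 0.40 × 0.79 × 0.29 × 0.38 = 0.034823
Marginal likelihood of the evidence = 0.052714.
P(impeller damage | evidence) ≈ 0.012746 / 0.052714 ≈ 0.242
P(sensor drift | evidence) ≈ 0.005145 / 0.052714 ≈ 0.098
P(control-valve sticking | evidence) ≈ 0.034823 / 0.052714 ≈ 0.661
The largest is 0.661, so control-valve sticking is most probable.

control-valve sticking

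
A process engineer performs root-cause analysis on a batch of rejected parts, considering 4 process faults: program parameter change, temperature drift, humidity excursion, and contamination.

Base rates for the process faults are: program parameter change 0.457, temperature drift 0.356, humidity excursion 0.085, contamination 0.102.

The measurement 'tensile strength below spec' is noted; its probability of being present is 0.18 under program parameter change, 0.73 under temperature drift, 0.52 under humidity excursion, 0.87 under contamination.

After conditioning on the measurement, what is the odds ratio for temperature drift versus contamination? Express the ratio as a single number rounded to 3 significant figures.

Posterior odds equal prior odds times the likelihood ratio; only the two competing hypotheses matter.
  temperature drift: 0.356 × 0.73 = 0.25988
  contamination: 0.102 × 0.87 = 0.08874
Posterior odds = 0.25988 / 0.08874 ≈ 2.93.

2.93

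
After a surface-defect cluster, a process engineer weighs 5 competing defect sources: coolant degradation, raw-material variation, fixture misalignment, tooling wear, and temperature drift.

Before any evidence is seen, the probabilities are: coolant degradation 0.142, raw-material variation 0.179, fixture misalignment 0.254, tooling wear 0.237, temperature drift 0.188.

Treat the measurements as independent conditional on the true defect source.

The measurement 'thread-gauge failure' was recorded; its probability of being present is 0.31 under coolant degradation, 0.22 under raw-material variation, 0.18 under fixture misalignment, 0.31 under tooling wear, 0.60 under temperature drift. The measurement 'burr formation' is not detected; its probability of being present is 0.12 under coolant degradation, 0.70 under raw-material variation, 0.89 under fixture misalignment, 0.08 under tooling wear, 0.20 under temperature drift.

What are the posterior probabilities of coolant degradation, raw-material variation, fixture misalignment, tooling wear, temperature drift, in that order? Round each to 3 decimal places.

By Bayes' rule with conditional independence, the unnormalized weight for each hypothesis is prior × ∏ likelihoods (using 1 − P(present | H) for each absent measurement):
  coolant degradation: 0.142 × 0.31 × (1 − 0.12) = 0.038738
  raw-material variation: 0.179 × 0.22 × (1 − 0.70) = 0.011814
  fixture misalignment: 0.254 × 0.18 × (1 − 0.89) = 0.0050292
  tooling wear: 0.237 × 0.31 × (1 − 0.08) = 0.067592
  temperature drift: 0.188 × 0.60 × (1 − 0.20) = 0.09024
The unnormalized weights sum to 0.21341.
P(coolant degradation | evidence) = 0.038738 / 0.21341 ≈ 0.182
P(raw-material variation | evidence) = 0.011814 / 0.21341 ≈ 0.055
P(fixture misalignment | evidence) = 0.0050292 / 0.21341 ≈ 0.024
P(tooling wear | evidence) = 0.067592 / 0.21341 ≈ 0.317
P(temperature drift | evidence) = 0.09024 / 0.21341 ≈ 0.423

0.182, 0.055, 0.024, 0.317, 0.423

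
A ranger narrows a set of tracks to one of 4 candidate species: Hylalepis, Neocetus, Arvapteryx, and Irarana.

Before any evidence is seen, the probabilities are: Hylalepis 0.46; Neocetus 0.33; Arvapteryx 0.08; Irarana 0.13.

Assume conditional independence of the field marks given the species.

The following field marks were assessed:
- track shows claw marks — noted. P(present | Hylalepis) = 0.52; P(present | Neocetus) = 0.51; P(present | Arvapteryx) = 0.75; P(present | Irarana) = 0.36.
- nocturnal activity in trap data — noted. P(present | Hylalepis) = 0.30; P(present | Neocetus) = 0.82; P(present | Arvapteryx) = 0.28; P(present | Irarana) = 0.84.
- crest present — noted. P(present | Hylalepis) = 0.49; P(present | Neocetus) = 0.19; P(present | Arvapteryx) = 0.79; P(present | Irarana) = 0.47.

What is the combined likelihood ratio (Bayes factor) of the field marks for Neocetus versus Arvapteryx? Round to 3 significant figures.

0.479

Joint likelihood of the field mark pattern under each hypothesis:
  Neocetus: 0.51 × 0.82 × 0.19 = 0.079458
  Arvapteryx: 0.75 × 0.28 × 0.79 = 0.1659
Bayes factor = 0.079458 / 0.1659 ≈ 0.479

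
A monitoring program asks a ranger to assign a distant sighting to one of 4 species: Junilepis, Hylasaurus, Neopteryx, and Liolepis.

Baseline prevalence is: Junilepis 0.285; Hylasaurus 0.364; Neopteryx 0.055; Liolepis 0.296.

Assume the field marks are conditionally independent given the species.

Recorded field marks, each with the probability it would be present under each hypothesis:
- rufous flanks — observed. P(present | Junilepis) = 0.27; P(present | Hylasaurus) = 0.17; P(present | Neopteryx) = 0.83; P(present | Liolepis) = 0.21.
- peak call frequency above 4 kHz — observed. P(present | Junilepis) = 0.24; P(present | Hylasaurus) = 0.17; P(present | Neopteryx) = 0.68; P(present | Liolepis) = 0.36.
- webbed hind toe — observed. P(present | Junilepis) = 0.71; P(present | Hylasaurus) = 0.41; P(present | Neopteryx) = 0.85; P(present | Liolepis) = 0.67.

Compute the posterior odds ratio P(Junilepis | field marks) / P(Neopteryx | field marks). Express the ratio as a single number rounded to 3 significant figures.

0.497

The normalizing constant cancels in an odds ratio, so compute prior × likelihood for the two hypotheses only:
  Junilepis: 0.285 × 0.27 × 0.24 × 0.71 = 0.013112
  Neopteryx: 0.055 × 0.83 × 0.68 × 0.85 = 0.026386
Odds(Junilepis : Neopteryx) = 0.013112 / 0.026386 ≈ 0.497.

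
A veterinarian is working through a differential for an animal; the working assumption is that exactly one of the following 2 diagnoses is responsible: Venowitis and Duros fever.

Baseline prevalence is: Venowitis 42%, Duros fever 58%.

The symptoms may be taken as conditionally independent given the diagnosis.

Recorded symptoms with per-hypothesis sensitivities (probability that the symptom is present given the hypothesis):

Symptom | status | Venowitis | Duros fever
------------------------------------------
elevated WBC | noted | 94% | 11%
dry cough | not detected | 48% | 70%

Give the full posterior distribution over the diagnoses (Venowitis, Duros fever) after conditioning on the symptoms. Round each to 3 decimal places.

0.915, 0.085

Multiply each prior by the joint likelihood of the symptom pattern (using 1 − P(present | H) for each absent symptom):
  Venowitis: 0.42 × 0.94 × (1 − 0.48) = 0.2053
  Duros fever: 0.58 × 0.11 × (1 − 0.70) = 0.01914
The unnormalized weights sum to 0.22444.
P(Venowitis | evidence) = 0.2053 / 0.22444 ≈ 0.915
P(Duros fever | evidence) = 0.01914 / 0.22444 ≈ 0.085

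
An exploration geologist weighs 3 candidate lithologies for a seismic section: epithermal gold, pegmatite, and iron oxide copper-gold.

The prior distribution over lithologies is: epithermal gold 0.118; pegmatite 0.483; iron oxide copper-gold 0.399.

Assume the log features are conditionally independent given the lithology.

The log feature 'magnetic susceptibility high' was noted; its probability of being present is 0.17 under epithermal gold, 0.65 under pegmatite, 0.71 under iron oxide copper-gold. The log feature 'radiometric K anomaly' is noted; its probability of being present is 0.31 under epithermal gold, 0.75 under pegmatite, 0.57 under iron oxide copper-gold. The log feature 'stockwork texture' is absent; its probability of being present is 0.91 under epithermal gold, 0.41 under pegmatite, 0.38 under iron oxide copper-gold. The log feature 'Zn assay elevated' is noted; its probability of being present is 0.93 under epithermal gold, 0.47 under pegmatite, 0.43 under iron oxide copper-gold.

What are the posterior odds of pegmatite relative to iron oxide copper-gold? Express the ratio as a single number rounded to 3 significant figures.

1.52

Posterior odds equal prior odds times the likelihood ratio; only the two competing hypotheses matter (using 1 − P(present | H) for each absent log feature).
  pegmatite: 0.483 × 0.65 × 0.75 × (1 − 0.41) × 0.47 = 0.065294
  iron oxide copper-gold: 0.399 × 0.71 × 0.57 × (1 − 0.38) × 0.43 = 0.043049
Posterior odds = 0.065294 / 0.043049 ≈ 1.52.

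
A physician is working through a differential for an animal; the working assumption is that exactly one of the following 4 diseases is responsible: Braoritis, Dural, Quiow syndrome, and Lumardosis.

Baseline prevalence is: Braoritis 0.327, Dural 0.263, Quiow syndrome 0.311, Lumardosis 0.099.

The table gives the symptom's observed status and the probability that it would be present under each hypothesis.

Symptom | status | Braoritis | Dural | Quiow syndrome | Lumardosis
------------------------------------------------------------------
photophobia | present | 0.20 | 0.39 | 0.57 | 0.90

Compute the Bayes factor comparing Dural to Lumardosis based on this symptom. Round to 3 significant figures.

0.433

The Bayes factor is the ratio of the two likelihoods.
  Dural: 0.39
  Lumardosis: 0.9
Bayes factor = 0.39 / 0.9 ≈ 0.433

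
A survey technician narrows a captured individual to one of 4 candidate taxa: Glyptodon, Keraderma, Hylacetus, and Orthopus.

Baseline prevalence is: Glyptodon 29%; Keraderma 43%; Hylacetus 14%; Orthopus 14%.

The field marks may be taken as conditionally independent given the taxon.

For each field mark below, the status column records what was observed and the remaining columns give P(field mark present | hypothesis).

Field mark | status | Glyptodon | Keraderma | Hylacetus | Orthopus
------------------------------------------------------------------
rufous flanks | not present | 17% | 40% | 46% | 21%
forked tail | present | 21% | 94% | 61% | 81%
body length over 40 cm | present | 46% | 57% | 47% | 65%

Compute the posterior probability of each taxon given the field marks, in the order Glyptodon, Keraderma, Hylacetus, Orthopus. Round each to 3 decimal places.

0.096, 0.573, 0.090, 0.241

For each hypothesis, the unnormalized posterior weight is prior × product of the field mark likelihoods (using 1 − P(present | H) for each absent field mark):
  Glyptodon: 0.29 × (1 − 0.17) × 0.21 × 0.46 = 0.023252
  Keraderma: 0.43 × (1 − 0.40) × 0.94 × 0.57 = 0.13824
  Hylacetus: 0.14 × (1 − 0.46) × 0.61 × 0.47 = 0.021675
  Orthopus: 0.14 × (1 − 0.21) × 0.81 × 0.65 = 0.058231
Marginal likelihood of the evidence = 0.24139.
P(Glyptodon | evidence) = 0.023252 / 0.24139 ≈ 0.096
P(Keraderma | evidence) = 0.13824 / 0.24139 ≈ 0.573
P(Hylacetus | evidence) = 0.021675 / 0.24139 ≈ 0.090
P(Orthopus | evidence) = 0.058231 / 0.24139 ≈ 0.241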